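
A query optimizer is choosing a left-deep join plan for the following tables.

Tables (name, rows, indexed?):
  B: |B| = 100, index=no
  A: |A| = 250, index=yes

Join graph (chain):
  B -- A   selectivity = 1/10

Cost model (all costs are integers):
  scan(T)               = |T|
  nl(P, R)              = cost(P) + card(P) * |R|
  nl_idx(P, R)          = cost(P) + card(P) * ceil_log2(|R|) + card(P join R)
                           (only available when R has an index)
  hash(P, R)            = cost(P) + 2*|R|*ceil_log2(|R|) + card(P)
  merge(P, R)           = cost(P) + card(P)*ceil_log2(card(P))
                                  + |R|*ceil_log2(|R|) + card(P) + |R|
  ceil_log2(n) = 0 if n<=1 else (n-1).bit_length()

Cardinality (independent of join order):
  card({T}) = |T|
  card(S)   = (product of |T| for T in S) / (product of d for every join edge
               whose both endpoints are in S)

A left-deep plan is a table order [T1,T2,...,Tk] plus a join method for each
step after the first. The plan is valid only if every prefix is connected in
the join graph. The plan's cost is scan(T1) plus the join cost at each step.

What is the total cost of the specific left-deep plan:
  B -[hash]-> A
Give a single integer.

step 1: scan B: cost=100, card=100
step 2: join A via hash
    card(P join A) = 100*250/(10) = 2500
    cost = 100 + 2*250*8 + 100 = 4200

4200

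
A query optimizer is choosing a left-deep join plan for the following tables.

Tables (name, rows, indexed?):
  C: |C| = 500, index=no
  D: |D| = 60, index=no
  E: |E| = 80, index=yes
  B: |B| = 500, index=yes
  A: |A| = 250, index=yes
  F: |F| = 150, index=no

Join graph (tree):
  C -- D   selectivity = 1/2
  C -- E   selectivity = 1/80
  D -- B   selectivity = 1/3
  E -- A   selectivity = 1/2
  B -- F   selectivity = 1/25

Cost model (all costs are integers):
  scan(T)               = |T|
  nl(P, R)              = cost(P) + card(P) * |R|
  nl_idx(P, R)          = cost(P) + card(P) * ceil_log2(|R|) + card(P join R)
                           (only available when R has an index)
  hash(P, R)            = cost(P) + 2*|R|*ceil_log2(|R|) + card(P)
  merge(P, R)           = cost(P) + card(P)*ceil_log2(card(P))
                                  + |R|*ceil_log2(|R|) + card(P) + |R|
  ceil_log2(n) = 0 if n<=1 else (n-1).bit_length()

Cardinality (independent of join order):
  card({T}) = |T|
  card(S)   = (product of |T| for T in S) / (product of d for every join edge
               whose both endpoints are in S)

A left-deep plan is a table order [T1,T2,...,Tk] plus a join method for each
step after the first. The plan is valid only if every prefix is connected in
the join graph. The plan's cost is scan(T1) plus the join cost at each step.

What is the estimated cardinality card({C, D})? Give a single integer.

Tables in S: C(500), D(60)
Edges inside S: C-D(d=2)
numerator = 500 * 60 = 30000
denominator = 2 = 2
card(S) = 30000 / 2 = 15000

15000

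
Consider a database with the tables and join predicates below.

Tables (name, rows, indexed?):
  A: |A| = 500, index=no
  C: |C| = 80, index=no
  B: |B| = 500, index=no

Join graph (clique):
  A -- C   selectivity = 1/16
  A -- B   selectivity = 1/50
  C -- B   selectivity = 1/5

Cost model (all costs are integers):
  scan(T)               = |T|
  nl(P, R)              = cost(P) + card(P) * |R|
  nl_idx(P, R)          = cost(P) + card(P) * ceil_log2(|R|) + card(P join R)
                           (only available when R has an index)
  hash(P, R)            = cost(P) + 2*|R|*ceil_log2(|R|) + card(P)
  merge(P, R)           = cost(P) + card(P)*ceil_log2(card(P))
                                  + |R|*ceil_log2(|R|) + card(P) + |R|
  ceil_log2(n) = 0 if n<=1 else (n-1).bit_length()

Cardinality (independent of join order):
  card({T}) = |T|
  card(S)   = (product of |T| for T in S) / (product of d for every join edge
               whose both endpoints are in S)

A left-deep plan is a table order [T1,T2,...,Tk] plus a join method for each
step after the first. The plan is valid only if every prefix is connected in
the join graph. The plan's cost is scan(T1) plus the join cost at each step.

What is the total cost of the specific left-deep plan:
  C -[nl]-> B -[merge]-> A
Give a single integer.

step 1: scan C: cost=80, card=80
step 2: join B via nl
    card(P join B) = 80*500/(5) = 8000
    cost = 80 + 80*500 = 40080
step 3: join A via merge
    card(P join A) = 8000*500/(16*50) = 5000
    cost = 40080 + 8000*13 + 500*9 + 8000 + 500 = 157080

157080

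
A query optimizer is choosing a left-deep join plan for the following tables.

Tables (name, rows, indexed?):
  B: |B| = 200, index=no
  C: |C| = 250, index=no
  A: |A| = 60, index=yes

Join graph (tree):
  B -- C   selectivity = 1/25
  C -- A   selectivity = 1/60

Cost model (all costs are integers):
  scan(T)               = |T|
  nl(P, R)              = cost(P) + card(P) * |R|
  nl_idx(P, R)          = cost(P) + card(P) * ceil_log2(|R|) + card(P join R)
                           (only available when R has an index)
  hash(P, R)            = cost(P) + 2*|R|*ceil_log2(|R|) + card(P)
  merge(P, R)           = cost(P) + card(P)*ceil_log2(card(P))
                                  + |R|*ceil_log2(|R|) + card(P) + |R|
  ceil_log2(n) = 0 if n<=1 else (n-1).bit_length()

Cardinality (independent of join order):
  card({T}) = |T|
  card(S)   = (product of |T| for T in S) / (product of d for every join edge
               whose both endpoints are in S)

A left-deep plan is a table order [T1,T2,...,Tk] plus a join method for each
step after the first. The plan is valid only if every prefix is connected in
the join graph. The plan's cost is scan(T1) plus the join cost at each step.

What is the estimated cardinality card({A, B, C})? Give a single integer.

2000

Tables in S: A(60), B(200), C(250)
Edges inside S: B-C(d=25), C-A(d=60)
numerator = 60 * 200 * 250 = 3000000
denominator = 25 * 60 = 1500
card(S) = 3000000 / 1500 = 2000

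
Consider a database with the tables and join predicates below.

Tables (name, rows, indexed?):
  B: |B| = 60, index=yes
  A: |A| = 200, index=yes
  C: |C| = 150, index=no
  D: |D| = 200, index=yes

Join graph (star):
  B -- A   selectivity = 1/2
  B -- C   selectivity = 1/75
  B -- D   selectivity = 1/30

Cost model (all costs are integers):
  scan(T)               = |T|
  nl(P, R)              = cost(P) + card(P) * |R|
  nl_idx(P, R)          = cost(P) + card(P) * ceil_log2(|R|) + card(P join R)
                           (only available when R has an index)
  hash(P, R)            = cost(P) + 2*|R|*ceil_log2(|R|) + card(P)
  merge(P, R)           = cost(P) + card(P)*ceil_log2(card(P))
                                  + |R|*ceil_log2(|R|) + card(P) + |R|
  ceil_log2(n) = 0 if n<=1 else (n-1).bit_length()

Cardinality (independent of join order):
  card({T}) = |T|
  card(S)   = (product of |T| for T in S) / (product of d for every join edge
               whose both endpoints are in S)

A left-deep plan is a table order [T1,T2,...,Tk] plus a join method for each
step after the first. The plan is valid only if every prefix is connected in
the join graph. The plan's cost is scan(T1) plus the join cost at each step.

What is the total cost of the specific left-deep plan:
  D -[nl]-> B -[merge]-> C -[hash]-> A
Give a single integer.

step 1: scan D: cost=200, card=200
step 2: join B via nl
    card(P join B) = 200*60/(30) = 400
    cost = 200 + 200*60 = 12200
step 3: join C via merge
    card(P join C) = 400*150/(75) = 800
    cost = 12200 + 400*9 + 150*8 + 400 + 150 = 17550
step 4: join A via hash
    card(P join A) = 800*200/(2) = 80000
    cost = 17550 + 2*200*8 + 800 = 21550

21550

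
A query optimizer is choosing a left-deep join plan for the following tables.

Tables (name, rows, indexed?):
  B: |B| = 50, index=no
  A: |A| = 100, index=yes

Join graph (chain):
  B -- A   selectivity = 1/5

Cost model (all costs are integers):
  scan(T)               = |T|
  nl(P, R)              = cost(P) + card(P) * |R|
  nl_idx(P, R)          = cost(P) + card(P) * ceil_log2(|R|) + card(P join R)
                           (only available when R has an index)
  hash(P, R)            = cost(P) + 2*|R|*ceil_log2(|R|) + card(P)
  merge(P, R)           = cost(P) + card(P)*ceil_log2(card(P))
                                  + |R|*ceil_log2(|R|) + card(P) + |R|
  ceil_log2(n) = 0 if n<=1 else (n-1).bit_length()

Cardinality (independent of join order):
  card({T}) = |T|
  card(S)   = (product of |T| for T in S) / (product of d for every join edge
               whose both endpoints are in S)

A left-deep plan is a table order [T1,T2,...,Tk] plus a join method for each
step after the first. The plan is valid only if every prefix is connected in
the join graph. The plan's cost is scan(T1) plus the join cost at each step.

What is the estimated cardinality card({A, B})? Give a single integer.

Tables in S: A(100), B(50)
Edges inside S: B-A(d=5)
numerator = 100 * 50 = 5000
denominator = 5 = 5
card(S) = 5000 / 5 = 1000

1000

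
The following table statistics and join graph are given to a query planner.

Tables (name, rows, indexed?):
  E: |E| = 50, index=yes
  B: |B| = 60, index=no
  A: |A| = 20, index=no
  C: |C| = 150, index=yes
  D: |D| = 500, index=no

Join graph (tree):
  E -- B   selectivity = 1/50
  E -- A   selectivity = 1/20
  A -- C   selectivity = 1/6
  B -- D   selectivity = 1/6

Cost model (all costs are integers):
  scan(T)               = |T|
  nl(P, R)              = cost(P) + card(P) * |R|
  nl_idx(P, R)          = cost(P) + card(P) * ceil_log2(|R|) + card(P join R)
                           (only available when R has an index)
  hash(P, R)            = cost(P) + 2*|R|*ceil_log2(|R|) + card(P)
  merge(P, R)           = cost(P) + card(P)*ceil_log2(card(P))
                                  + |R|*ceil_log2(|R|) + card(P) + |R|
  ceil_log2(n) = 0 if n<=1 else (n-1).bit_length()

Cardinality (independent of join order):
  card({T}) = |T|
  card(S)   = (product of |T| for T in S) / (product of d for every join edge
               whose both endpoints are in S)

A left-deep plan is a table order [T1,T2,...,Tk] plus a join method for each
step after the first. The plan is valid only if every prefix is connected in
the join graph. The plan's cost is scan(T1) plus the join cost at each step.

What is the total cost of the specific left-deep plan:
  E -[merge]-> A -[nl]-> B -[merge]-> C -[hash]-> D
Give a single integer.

step 1: scan E: cost=50, card=50
step 2: join A via merge
    card(P join A) = 50*20/(20) = 50
    cost = 50 + 50*6 + 20*5 + 50 + 20 = 520
step 3: join B via nl
    card(P join B) = 50*60/(50) = 60
    cost = 520 + 50*60 = 3520
step 4: join C via merge
    card(P join C) = 60*150/(6) = 1500
    cost = 3520 + 60*6 + 150*8 + 60 + 150 = 5290
step 5: join D via hash
    card(P join D) = 1500*500/(6) = 125000
    cost = 5290 + 2*500*9 + 1500 = 15790

15790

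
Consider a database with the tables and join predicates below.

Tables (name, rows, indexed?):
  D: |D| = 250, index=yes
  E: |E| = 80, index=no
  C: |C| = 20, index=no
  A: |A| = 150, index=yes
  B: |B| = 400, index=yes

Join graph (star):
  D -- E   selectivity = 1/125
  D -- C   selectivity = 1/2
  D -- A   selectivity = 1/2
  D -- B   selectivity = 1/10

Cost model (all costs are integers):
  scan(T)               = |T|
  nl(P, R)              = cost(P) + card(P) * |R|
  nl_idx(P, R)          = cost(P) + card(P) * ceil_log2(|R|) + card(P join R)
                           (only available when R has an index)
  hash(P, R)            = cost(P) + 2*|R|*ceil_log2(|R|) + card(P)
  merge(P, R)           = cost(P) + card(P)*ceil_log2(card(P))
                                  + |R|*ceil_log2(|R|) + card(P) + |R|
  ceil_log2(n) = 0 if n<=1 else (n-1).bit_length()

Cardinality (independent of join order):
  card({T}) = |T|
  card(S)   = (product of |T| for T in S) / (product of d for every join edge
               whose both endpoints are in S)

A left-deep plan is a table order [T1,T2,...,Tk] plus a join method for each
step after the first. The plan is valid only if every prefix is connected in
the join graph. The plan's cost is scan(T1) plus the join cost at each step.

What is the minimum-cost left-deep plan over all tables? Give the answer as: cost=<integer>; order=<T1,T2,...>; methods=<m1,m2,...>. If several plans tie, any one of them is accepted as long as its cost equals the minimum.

cost=76440; order=E,D,C,B,A; methods=nl_idx,hash,hash,hash

Selinger DP (subsets sized 1..n):
  {D}: scan cost=250, card=250
  {E}: scan cost=80, card=80
  {C}: scan cost=20, card=20
  {A}: scan cost=150, card=150
  {B}: scan cost=400, card=400
  {DE}: card=160; try (D,nl_idx)→880, (E,hash)→1620, (D,merge)→2970, (E,merge)→3140, (D,hash)→4160, (D,nl)→20080 …(+1); best=880 via (D,nl_idx)
  {CD}: card=2500; try (C,hash)→700, (D,merge)→2390, (C,merge)→2620, (D,nl_idx)→2680, (D,hash)→4040, (D,nl)→5020 …(+1); best=700 via (C,hash)
  {AD}: card=18750; try (A,hash)→2900, (D,merge)→3750, (A,merge)→3850, (D,hash)→4300, (D,nl_idx)→20100, (A,nl_idx)→21000 …(+2); best=2900 via (A,hash)
  {BD}: card=10000; try (D,hash)→4800, (B,merge)→6500, (D,merge)→6650, (B,hash)→7700, (B,nl_idx)→12500, (D,nl_idx)→13600 …(+2); best=4800 via (D,hash)
  {CDE}: card=1600; try (C,hash)→1240, (C,merge)→2440, (C,nl)→4080, (E,hash)→4320, (E,merge)→33840, (E,nl)→200700; best=1240 via (C,hash)
  {ADE}: card=12000; try (A,hash)→3440, (A,merge)→3670, (A,nl_idx)→14160, (E,hash)→22770, (A,nl)→24880, (E,merge)→303540 …(+1); best=3440 via (A,hash)
  {BDE}: card=6400; try (B,merge)→6320, (B,hash)→8240, (B,nl_idx)→8720, (E,hash)→15920, (B,nl)→64880, (E,merge)→155440 …(+1); best=6320 via (B,merge)
  {ACD}: card=187500; try (A,hash)→5600, (C,hash)→21850, (A,merge)→34550, (A,nl_idx)→208200, (C,merge)→303020, (A,nl)→375700 …(+1); best=5600 via (A,hash)
  {BCD}: card=100000; try (B,hash)→10400, (C,hash)→15000, (B,merge)→37200, (B,nl_idx)→123200, (C,merge)→154920, (C,nl)→204800 …(+1); best=10400 via (B,hash)
  {ABD}: card=750000; try (A,hash)→17200, (B,hash)→28850, (A,merge)→156150, (B,merge)→306900, (A,nl_idx)→834800, (B,nl_idx)→921650 …(+2); best=17200 via (A,hash)
  {ACDE}: card=120000; try (A,hash)→5240, (C,hash)→15640, (A,merge)→21790, (A,nl_idx)→134040, (C,merge)→183560, (E,hash)→194220 …(+4); best=5240 via (A,hash)
  {BCDE}: card=64000; try (B,hash)→10040, (C,hash)→12920, (B,merge)→24440, (B,nl_idx)→79640, (C,merge)→96040, (E,hash)→111520 …(+4); best=10040 via (B,hash)
  {ABDE}: card=480000; try (A,hash)→15120, (B,hash)→22640, (A,merge)→97270, (B,merge)→187440, (A,nl_idx)→537520, (B,nl_idx)→591440 …(+5); best=15120 via (A,hash)
  {ABCD}: card=7500000; try (A,hash)→112800, (B,hash)→200300, (C,hash)→767400, (A,merge)→1811750, (B,merge)→3572100, (A,nl_idx)→8310400 …(+5); best=112800 via (A,hash)
  {ABCDE}: card=4800000; try (A,hash)→76440, (B,hash)→132440, (C,hash)→495320, (A,merge)→1099390, (B,merge)→2169240, (A,nl_idx)→5322040 …(+8); best=76440 via (A,hash)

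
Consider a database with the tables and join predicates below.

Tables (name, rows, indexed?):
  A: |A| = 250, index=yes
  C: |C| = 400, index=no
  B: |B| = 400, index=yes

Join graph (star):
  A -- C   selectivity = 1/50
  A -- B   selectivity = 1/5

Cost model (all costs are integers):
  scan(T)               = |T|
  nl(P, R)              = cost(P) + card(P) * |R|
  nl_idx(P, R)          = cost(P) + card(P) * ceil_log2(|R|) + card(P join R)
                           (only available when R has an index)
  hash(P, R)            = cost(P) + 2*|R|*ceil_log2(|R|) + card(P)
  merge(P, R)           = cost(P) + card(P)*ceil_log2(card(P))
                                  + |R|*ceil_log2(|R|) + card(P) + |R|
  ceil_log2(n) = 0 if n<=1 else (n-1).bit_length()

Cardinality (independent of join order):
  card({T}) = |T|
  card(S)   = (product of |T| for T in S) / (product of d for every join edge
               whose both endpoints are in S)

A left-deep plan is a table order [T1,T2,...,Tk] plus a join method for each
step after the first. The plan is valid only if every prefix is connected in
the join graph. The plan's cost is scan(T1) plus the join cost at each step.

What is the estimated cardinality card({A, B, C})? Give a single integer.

160000

Tables in S: A(250), B(400), C(400)
Edges inside S: A-C(d=50), A-B(d=5)
numerator = 250 * 400 * 400 = 40000000
denominator = 50 * 5 = 250
card(S) = 40000000 / 250 = 160000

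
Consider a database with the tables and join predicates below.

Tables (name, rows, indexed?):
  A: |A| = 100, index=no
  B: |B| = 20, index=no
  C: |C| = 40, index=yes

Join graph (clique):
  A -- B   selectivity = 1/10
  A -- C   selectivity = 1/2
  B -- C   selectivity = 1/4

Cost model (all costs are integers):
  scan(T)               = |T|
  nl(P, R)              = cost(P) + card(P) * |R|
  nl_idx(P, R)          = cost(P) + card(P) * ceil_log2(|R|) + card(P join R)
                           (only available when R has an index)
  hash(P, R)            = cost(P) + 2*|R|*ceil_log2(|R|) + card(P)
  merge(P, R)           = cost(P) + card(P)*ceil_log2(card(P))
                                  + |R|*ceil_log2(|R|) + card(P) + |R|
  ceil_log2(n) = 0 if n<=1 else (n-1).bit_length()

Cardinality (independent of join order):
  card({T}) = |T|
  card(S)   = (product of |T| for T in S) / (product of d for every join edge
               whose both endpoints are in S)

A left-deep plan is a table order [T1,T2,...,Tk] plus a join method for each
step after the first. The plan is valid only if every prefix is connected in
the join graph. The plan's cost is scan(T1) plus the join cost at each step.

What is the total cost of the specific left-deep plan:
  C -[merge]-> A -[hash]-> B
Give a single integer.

3320

step 1: scan C: cost=40, card=40
step 2: join A via merge
    card(P join A) = 40*100/(2) = 2000
    cost = 40 + 40*6 + 100*7 + 40 + 100 = 1120
step 3: join B via hash
    card(P join B) = 2000*20/(10*4) = 1000
    cost = 1120 + 2*20*5 + 2000 = 3320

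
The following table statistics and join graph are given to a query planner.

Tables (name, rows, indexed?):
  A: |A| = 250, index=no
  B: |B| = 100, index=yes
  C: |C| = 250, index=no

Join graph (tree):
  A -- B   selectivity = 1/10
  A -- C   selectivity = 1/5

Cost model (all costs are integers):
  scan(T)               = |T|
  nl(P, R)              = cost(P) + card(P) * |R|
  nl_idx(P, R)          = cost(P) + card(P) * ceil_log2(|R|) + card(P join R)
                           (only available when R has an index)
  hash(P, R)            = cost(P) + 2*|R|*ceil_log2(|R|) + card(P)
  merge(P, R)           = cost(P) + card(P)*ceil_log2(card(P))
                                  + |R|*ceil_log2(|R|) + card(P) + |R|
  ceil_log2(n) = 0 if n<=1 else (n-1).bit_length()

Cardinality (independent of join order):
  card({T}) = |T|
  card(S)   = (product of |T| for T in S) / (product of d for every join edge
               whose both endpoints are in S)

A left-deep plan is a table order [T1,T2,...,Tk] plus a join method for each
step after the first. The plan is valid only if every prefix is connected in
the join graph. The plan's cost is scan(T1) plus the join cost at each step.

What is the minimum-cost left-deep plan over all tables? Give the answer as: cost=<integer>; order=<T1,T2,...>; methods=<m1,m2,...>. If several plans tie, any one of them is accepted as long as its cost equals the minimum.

cost=8400; order=A,B,C; methods=hash,hash

Selinger DP (subsets sized 1..n):
  {A}: scan cost=250, card=250
  {B}: scan cost=100, card=100
  {C}: scan cost=250, card=250
  {AB}: card=2500; try (B,hash)→1900, (A,merge)→3150, (B,merge)→3300, (A,hash)→4200, (B,nl_idx)→4500, (A,nl)→25100 …(+1); best=1900 via (B,hash)
  {AC}: card=12500; try (C,hash)→4500, (A,hash)→4500, (C,merge)→4750, (A,merge)→4750, (C,nl)→62750, (A,nl)→62750; best=4500 via (C,hash)
  {ABC}: card=125000; try (C,hash)→8400, (B,hash)→18400, (C,merge)→36650, (B,merge)→192800, (B,nl_idx)→217000, (C,nl)→626900 …(+1); best=8400 via (C,hash)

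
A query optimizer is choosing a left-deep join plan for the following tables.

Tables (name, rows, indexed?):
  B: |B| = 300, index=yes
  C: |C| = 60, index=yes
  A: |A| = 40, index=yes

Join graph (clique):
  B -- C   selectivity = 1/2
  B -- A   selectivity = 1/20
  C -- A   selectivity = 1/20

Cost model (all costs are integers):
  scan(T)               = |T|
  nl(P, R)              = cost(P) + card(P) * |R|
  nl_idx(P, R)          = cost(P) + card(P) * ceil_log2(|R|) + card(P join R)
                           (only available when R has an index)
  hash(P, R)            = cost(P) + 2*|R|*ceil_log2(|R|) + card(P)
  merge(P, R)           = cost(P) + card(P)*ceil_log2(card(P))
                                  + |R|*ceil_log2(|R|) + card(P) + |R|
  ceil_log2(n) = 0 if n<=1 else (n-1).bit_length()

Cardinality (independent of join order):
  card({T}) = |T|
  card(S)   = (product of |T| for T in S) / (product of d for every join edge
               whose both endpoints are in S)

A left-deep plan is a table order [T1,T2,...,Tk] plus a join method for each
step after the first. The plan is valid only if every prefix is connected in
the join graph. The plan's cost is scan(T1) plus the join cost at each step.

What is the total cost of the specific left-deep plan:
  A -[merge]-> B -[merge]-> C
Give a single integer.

10340

step 1: scan A: cost=40, card=40
step 2: join B via merge
    card(P join B) = 40*300/(20) = 600
    cost = 40 + 40*6 + 300*9 + 40 + 300 = 3320
step 3: join C via merge
    card(P join C) = 600*60/(2*20) = 900
    cost = 3320 + 600*10 + 60*6 + 600 + 60 = 10340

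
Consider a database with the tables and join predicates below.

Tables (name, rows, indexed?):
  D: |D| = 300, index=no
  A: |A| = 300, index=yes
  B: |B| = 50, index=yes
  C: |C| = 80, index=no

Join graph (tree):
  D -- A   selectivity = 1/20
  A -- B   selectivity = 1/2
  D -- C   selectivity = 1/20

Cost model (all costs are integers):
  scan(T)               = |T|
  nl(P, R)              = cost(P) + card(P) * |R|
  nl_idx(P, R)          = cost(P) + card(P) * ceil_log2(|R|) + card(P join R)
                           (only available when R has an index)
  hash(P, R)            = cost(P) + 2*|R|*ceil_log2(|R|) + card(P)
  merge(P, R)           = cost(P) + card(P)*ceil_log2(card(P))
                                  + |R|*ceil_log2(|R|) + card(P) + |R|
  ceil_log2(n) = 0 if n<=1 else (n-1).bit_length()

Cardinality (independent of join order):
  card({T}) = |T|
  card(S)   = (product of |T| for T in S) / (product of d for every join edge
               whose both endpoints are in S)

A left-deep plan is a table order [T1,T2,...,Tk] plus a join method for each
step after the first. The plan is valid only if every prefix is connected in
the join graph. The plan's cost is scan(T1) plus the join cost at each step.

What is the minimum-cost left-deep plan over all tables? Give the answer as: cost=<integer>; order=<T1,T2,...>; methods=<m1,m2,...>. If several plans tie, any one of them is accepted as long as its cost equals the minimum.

cost=26920; order=D,C,A,B; methods=hash,hash,hash

Selinger DP (subsets sized 1..n):
  {D}: scan cost=300, card=300
  {A}: scan cost=300, card=300
  {B}: scan cost=50, card=50
  {C}: scan cost=80, card=80
  {AD}: card=4500; try (D,hash)→6000, (A,hash)→6000, (D,merge)→6300, (A,merge)→6300, (A,nl_idx)→7500, (D,nl)→90300 …(+1); best=6000 via (D,hash)
  {CD}: card=1200; try (C,hash)→1720, (D,merge)→3720, (C,merge)→3940, (D,hash)→5560, (D,nl)→24080, (C,nl)→24300; best=1720 via (C,hash)
  {AB}: card=7500; try (B,hash)→1200, (A,merge)→3400, (B,merge)→3650, (A,hash)→5500, (A,nl_idx)→8000, (B,nl_idx)→9600 …(+2); best=1200 via (B,hash)
  {ABD}: card=112500; try (B,hash)→11100, (D,hash)→14100, (B,merge)→69350, (D,merge)→109200, (B,nl_idx)→145500, (B,nl)→231000 …(+1); best=11100 via (B,hash)
  {ACD}: card=18000; try (A,hash)→8320, (C,hash)→11620, (A,merge)→19120, (A,nl_idx)→30520, (C,merge)→69640, (A,nl)→361720 …(+1); best=8320 via (A,hash)
  {ABCD}: card=450000; try (B,hash)→26920, (C,hash)→124720, (B,merge)→296670, (B,nl_idx)→566320, (B,nl)→908320, (C,merge)→2036740 …(+1); best=26920 via (B,hash)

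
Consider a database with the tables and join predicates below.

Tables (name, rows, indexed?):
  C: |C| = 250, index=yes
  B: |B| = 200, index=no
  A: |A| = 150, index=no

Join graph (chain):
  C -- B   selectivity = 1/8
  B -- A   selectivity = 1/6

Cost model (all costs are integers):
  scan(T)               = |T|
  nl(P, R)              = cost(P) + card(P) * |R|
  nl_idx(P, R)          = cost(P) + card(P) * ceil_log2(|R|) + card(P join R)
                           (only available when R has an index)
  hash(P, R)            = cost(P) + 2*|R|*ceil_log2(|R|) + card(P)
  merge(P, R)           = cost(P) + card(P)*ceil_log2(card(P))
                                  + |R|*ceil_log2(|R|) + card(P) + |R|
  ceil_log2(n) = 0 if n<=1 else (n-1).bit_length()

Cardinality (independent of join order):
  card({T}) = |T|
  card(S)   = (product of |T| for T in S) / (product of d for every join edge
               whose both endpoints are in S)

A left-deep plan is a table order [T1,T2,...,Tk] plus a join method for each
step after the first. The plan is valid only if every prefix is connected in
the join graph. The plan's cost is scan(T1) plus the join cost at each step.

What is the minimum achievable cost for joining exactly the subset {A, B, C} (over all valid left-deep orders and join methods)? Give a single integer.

Selinger DP over subsets of {A,B,C}:
  {C}: scan cost=250, card=250
  {B}: scan cost=200, card=200
  {A}: scan cost=150, card=150
  {BC}: card=6250; try (B,hash)→3700, (C,merge)→4250, (B,merge)→4300, (C,hash)→4400, (C,nl_idx)→8050, (C,nl)→50200 …(+1); best=3700 via (B,hash)
  {AB}: card=5000; try (A,hash)→2800, (B,merge)→3300, (A,merge)→3350, (B,hash)→3500, (B,nl)→30150, (A,nl)→30200; best=2800 via (A,hash)
  {ABC}: card=156250; try (C,hash)→11800, (A,hash)→12350, (C,merge)→75050, (A,merge)→92550, (C,nl_idx)→199050, (A,nl)→941200 …(+1); best=11800 via (C,hash)

11800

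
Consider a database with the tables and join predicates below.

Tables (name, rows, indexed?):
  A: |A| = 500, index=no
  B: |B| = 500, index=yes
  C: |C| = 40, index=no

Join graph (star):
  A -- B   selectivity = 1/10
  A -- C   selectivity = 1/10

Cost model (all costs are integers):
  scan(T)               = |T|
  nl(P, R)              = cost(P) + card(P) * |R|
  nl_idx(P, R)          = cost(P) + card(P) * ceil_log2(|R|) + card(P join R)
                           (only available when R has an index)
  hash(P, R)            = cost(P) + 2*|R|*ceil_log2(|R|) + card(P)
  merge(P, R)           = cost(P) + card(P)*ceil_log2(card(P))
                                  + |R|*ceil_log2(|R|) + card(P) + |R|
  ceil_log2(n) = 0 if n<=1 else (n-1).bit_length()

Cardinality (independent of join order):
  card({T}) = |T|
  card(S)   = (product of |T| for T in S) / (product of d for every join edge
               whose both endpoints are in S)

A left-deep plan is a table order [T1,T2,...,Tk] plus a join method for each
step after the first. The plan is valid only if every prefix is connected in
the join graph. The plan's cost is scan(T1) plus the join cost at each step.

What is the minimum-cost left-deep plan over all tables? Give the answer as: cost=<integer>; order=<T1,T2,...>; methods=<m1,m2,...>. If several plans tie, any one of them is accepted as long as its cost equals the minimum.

Selinger DP (subsets sized 1..n):
  {A}: scan cost=500, card=500
  {B}: scan cost=500, card=500
  {C}: scan cost=40, card=40
  {AB}: card=25000; try (B,hash)→10000, (A,hash)→10000, (B,merge)→10500, (A,merge)→10500, (B,nl_idx)→30000, (B,nl)→250500 …(+1); best=10000 via (B,hash)
  {AC}: card=2000; try (C,hash)→1480, (A,merge)→5320, (C,merge)→5780, (A,hash)→9080, (A,nl)→20040, (C,nl)→20500; best=1480 via (C,hash)
  {ABC}: card=100000; try (B,hash)→12480, (B,merge)→30480, (C,hash)→35480, (B,nl_idx)→119480, (C,merge)→410280, (B,nl)→1001480 …(+1); best=12480 via (B,hash)

cost=12480; order=A,C,B; methods=hash,hash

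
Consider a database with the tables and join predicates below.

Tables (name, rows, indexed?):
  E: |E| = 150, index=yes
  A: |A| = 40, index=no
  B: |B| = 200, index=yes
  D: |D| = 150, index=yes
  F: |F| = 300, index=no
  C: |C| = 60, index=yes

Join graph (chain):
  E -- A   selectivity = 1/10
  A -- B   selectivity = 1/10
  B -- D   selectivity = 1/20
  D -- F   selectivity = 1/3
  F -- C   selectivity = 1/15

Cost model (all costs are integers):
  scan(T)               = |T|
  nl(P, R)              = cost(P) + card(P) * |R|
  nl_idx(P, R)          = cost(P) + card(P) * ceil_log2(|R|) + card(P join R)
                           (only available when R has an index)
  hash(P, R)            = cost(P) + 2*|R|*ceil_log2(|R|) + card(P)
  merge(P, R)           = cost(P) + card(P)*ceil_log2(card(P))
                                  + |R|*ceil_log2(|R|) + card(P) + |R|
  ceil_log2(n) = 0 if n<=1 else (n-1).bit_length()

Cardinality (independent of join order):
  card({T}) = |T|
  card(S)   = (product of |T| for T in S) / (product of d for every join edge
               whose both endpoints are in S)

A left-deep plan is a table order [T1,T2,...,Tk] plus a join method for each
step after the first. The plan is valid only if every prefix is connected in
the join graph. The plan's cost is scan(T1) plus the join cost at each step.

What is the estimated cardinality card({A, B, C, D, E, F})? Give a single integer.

36000000

Tables in S: A(40), B(200), C(60), D(150), E(150), F(300)
Edges inside S: E-A(d=10), A-B(d=10), B-D(d=20), D-F(d=3), F-C(d=15)
numerator = 40 * 200 * 60 * 150 * 150 * 300 = 3240000000000
denominator = 10 * 10 * 20 * 3 * 15 = 90000
card(S) = 3240000000000 / 90000 = 36000000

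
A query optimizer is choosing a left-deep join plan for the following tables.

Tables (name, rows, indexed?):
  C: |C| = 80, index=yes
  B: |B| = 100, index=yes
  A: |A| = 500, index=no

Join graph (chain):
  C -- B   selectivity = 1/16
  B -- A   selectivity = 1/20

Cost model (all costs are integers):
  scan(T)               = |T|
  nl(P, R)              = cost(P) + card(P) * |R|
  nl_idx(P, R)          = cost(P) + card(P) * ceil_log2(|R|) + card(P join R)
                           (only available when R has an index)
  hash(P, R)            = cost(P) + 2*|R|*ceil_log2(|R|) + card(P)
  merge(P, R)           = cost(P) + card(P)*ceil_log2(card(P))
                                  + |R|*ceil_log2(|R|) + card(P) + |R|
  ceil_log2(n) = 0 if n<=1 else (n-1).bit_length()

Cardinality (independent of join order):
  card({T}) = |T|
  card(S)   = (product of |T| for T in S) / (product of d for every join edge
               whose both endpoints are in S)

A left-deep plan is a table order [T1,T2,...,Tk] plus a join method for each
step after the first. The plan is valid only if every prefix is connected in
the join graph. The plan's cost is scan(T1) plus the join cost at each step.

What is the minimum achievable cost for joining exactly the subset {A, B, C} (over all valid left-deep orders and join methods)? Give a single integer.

Selinger DP over subsets of {A,B,C}:
  {C}: scan cost=80, card=80
  {B}: scan cost=100, card=100
  {A}: scan cost=500, card=500
  {BC}: card=500; try (B,nl_idx)→1140, (C,nl_idx)→1300, (C,hash)→1320, (B,merge)→1520, (C,merge)→1540, (B,hash)→1560 …(+2); best=1140 via (B,nl_idx)
  {AB}: card=2500; try (B,hash)→2400, (A,merge)→5900, (B,merge)→6300, (B,nl_idx)→6500, (A,hash)→9200, (A,nl)→50100 …(+1); best=2400 via (B,hash)
  {ABC}: card=12500; try (C,hash)→6020, (A,hash)→10640, (A,merge)→11140, (C,nl_idx)→32400, (C,merge)→35540, (C,nl)→202400 …(+1); best=6020 via (C,hash)

6020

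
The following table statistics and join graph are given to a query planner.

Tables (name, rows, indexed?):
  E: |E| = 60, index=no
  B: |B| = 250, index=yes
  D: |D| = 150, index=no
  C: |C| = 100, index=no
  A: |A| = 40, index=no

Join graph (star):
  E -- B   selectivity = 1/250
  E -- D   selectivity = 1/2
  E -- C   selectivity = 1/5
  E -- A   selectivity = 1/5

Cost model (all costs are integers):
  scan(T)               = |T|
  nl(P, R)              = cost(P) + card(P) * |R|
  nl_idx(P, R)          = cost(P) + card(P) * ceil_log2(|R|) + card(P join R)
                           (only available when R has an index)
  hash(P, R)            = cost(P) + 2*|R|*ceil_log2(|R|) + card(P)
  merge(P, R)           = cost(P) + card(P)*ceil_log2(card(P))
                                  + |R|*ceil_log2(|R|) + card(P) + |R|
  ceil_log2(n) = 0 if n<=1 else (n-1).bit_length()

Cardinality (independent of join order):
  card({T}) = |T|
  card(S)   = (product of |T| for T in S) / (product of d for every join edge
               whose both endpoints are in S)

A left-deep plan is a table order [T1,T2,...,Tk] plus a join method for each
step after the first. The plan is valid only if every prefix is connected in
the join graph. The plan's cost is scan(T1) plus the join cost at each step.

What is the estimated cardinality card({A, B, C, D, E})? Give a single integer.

Tables in S: A(40), B(250), C(100), D(150), E(60)
Edges inside S: E-B(d=250), E-D(d=2), E-C(d=5), E-A(d=5)
numerator = 40 * 250 * 100 * 150 * 60 = 9000000000
denominator = 250 * 2 * 5 * 5 = 12500
card(S) = 9000000000 / 12500 = 720000

720000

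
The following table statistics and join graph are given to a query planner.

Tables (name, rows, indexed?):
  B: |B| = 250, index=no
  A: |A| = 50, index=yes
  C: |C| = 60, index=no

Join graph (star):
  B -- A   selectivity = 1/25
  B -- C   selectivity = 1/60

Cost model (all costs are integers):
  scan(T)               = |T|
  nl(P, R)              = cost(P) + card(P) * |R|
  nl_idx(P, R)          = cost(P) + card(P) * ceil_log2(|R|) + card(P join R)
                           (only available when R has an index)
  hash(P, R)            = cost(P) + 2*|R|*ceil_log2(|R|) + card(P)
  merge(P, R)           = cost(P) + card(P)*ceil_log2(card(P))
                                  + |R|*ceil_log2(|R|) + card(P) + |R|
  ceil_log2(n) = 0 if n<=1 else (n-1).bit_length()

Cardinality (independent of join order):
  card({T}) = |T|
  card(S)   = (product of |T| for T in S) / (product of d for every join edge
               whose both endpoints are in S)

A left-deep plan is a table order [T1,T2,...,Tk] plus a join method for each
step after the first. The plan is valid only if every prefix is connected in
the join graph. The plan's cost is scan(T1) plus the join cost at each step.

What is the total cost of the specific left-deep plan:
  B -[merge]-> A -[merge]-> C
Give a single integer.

step 1: scan B: cost=250, card=250
step 2: join A via merge
    card(P join A) = 250*50/(25) = 500
    cost = 250 + 250*8 + 50*6 + 250 + 50 = 2850
step 3: join C via merge
    card(P join C) = 500*60/(60) = 500
    cost = 2850 + 500*9 + 60*6 + 500 + 60 = 8270

8270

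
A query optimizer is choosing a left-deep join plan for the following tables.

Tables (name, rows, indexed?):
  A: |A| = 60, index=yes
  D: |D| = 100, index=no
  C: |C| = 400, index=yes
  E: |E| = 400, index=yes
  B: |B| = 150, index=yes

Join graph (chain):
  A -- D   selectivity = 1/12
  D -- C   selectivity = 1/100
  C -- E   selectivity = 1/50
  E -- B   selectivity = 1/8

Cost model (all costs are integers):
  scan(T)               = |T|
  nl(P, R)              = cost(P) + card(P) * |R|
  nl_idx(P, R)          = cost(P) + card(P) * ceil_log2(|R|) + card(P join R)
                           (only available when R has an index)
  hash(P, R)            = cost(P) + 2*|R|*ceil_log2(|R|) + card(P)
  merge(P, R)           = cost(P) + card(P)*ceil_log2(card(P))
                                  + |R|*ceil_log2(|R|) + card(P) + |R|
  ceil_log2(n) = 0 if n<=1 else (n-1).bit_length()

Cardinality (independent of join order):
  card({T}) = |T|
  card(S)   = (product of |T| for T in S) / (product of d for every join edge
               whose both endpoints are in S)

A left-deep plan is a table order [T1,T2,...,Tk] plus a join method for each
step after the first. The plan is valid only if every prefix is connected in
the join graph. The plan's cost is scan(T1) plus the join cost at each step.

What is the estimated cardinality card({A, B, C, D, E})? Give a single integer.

300000

Tables in S: A(60), B(150), C(400), D(100), E(400)
Edges inside S: A-D(d=12), D-C(d=100), C-E(d=50), E-B(d=8)
numerator = 60 * 150 * 400 * 100 * 400 = 144000000000
denominator = 12 * 100 * 50 * 8 = 480000
card(S) = 144000000000 / 480000 = 300000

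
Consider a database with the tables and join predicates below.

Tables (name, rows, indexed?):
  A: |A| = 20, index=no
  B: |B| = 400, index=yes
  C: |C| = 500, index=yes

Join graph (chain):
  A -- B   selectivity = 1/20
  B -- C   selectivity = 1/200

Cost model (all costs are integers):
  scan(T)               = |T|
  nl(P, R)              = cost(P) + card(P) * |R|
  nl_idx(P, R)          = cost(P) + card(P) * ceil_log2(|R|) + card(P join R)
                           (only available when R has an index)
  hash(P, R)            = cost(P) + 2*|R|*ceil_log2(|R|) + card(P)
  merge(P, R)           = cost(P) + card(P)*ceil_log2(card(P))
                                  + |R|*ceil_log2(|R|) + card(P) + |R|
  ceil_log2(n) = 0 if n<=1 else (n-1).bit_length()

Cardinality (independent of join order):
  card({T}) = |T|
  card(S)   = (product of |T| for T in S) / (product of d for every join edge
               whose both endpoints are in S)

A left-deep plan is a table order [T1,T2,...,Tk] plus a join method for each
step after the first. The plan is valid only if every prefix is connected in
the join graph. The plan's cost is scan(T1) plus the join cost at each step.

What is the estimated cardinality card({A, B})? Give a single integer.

Tables in S: A(20), B(400)
Edges inside S: A-B(d=20)
numerator = 20 * 400 = 8000
denominator = 20 = 20
card(S) = 8000 / 20 = 400

400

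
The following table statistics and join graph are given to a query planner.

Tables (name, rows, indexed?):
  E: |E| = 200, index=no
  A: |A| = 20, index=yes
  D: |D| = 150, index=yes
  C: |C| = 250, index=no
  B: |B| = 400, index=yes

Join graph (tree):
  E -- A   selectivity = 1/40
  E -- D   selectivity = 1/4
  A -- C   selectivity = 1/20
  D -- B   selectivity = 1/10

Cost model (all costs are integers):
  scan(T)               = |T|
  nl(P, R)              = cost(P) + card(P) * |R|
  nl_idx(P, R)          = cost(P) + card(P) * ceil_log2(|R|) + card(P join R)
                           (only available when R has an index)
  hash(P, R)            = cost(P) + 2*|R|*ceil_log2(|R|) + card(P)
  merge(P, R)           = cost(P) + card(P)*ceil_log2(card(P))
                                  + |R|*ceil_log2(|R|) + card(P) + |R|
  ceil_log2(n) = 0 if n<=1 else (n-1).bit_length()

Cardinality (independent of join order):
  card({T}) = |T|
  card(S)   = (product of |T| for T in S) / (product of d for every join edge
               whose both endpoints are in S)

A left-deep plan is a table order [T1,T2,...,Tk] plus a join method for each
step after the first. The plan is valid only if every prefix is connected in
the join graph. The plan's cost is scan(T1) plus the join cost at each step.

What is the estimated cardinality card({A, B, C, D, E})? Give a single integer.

Tables in S: A(20), B(400), C(250), D(150), E(200)
Edges inside S: E-A(d=40), E-D(d=4), A-C(d=20), D-B(d=10)
numerator = 20 * 400 * 250 * 150 * 200 = 60000000000
denominator = 40 * 4 * 20 * 10 = 32000
card(S) = 60000000000 / 32000 = 1875000

1875000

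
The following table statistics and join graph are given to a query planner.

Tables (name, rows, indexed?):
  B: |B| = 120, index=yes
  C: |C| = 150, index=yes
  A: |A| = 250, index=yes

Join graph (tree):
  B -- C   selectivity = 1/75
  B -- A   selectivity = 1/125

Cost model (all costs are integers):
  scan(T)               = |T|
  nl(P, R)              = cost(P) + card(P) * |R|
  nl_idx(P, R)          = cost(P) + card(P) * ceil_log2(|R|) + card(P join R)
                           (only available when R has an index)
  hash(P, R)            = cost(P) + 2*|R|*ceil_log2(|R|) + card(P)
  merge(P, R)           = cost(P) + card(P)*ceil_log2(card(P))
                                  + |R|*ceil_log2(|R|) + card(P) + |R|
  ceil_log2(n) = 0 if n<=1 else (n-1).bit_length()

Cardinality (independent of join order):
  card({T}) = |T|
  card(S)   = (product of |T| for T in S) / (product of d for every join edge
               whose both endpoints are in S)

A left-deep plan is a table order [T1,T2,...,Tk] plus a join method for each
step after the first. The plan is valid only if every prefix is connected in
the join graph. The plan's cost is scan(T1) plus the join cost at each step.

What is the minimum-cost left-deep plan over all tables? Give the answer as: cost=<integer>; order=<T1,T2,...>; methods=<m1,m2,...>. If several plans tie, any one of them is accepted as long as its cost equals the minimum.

cost=3720; order=B,A,C; methods=nl_idx,nl_idx

Selinger DP (subsets sized 1..n):
  {B}: scan cost=120, card=120
  {C}: scan cost=150, card=150
  {A}: scan cost=250, card=250
  {BC}: card=240; try (C,nl_idx)→1320, (B,nl_idx)→1440, (B,hash)→1980, (C,merge)→2430, (B,merge)→2460, (C,hash)→2640 …(+2); best=1320 via (C,nl_idx)
  {AB}: card=240; try (A,nl_idx)→1320, (B,hash)→2180, (B,nl_idx)→2240, (A,merge)→3330, (B,merge)→3460, (A,hash)→4240 …(+2); best=1320 via (A,nl_idx)
  {ABC}: card=480; try (C,nl_idx)→3720, (A,nl_idx)→3720, (C,hash)→3960, (C,merge)→4830, (A,hash)→5560, (A,merge)→5730 …(+2); best=3720 via (C,nl_idx)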